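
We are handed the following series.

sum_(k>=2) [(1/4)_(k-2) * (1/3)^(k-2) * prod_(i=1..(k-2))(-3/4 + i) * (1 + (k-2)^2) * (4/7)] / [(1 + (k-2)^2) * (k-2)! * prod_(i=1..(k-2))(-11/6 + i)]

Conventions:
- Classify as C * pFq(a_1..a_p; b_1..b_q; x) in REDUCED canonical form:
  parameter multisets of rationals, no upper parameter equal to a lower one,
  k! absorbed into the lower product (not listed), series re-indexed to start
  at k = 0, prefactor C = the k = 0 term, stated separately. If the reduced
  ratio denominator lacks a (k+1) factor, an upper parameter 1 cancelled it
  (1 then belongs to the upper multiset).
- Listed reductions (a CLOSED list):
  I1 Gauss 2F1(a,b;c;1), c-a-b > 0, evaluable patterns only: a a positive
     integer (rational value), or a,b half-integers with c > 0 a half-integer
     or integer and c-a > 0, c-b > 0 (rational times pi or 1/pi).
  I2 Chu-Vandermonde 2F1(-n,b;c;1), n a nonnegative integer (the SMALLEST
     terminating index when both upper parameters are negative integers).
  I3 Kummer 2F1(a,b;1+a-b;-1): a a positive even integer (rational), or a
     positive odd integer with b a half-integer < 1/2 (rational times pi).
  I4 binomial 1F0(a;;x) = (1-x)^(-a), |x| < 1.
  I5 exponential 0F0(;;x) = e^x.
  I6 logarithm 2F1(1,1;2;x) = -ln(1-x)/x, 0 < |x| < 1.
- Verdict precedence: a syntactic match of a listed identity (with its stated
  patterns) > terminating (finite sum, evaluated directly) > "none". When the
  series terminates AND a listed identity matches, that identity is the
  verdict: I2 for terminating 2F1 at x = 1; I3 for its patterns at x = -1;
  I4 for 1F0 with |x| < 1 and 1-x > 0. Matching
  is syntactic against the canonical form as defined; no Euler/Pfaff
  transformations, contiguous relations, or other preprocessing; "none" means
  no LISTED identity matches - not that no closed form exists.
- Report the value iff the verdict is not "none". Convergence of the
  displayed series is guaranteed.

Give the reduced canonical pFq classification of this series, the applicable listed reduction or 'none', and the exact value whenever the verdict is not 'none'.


With C = 4/7: the canonical form is 2F1(1/4, 1/4; -5/6; 1/3). Verdict: none. A 2F1 with upper {1/4, 1/4} fits none of I1-I6 at x = 1/3; the sum runs forever.

Key observation: from the first term 4/7: the lower running product (C = 4/7) is a rising factorial.
Consecutive-term ratio: r(k) = (1/3) * (k+1/4) (k+1/4) / [(k-5/6) (k+1)] - rational in k, leading ratio (1/3); with t_0 = 4/7, classification follows.


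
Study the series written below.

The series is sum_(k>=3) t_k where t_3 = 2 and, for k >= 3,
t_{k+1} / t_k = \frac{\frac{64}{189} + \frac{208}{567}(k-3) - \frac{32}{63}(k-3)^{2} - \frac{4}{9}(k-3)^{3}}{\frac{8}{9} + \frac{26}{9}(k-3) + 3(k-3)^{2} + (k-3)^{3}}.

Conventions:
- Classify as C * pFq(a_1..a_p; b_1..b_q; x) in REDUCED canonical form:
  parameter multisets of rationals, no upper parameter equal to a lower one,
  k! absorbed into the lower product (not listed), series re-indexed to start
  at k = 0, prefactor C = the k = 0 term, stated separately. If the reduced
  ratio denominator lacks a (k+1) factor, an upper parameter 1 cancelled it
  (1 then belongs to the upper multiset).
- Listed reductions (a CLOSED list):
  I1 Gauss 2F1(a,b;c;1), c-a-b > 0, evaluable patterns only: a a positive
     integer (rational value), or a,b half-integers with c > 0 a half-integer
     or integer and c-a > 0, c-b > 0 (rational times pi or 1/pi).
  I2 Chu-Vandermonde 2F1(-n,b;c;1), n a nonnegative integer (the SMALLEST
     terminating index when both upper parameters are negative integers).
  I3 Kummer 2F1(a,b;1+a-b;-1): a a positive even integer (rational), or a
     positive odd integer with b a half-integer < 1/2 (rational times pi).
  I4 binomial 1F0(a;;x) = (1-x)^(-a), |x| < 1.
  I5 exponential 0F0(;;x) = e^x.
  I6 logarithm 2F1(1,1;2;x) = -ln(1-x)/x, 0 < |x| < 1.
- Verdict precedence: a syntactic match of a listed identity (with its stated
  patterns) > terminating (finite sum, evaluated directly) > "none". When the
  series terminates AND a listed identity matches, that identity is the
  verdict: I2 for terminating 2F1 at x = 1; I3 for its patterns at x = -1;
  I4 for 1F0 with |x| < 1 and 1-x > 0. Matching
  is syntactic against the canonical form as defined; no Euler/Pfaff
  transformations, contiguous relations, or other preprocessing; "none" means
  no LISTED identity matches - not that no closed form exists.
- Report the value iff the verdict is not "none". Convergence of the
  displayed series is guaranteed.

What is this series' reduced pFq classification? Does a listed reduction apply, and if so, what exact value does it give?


With C = 2: the canonical form is 1F0(-\frac{6}{7}; -; -\frac{4}{9}). Verdict: this is the binomial series (I4) (the 1F0 binomial series: exponent 6/7, x = -\frac{4}{9}). Value: 2 \cdot \left(\frac{13}{9}\right)^{\frac{6}{7}}.

First insight: from the first term 2: the parameter 4/3 appears in both the upper and lower lists and cancels (alongside the other common factor).
Term ratio: r(k) = -\frac{4}{9} * (k-\frac{6}{7}) / [(k+1)] - rational in k. x = -\frac{4}{9}; t_0 = 2; negate the roots.


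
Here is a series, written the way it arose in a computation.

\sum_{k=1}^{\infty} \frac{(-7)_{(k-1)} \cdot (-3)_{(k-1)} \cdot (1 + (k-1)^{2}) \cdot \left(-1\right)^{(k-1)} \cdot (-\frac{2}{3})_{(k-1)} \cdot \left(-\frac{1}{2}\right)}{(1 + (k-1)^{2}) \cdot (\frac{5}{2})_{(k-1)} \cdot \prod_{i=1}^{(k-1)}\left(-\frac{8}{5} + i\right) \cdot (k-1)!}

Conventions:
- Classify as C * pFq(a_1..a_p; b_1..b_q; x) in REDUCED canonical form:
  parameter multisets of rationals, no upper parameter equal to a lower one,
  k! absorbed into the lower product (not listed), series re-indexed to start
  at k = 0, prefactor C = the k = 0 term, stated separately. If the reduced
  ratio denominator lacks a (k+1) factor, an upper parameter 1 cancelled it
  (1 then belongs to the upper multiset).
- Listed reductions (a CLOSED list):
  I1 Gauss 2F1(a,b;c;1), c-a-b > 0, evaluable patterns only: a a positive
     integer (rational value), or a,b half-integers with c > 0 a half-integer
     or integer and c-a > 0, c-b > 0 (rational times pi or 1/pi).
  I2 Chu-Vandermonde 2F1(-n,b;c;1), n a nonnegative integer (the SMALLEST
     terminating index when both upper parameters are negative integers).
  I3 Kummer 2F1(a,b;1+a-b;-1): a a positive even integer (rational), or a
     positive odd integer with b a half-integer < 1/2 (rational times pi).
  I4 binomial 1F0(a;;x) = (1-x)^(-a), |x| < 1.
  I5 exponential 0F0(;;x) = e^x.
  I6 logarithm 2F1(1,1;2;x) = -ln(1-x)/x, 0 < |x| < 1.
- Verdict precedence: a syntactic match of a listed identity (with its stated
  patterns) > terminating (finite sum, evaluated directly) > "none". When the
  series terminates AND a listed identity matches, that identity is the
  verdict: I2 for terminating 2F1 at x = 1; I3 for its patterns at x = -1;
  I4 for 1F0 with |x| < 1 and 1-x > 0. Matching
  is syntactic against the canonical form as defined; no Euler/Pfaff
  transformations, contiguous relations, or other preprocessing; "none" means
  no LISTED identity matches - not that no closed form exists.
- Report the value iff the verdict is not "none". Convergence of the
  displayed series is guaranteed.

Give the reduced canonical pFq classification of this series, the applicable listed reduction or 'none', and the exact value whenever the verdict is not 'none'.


Prefactor -\frac{1}{2}, argument -1: 3F2 with upper {-7, -3, -\frac{2}{3}} over lower {-\frac{3}{5}, \frac{5}{2}}. Verdict: terminating (-3 upstairs). 4 nonzero terms in all; added directly. Sum: -\frac{505}{3402}.

Key step: with t_0 = -\frac{1}{2}, the lower running product (prefactor -1/2) is a rising factorial.
Adjacent-term ratio: r(k) = -1 * (k-7) (k-3) (k-\frac{2}{3}) / [(k-\frac{3}{5}) (k+\frac{5}{2}) (k+1)] - rational; roots negated = parameters, x = -1, C = -\frac{1}{2}.


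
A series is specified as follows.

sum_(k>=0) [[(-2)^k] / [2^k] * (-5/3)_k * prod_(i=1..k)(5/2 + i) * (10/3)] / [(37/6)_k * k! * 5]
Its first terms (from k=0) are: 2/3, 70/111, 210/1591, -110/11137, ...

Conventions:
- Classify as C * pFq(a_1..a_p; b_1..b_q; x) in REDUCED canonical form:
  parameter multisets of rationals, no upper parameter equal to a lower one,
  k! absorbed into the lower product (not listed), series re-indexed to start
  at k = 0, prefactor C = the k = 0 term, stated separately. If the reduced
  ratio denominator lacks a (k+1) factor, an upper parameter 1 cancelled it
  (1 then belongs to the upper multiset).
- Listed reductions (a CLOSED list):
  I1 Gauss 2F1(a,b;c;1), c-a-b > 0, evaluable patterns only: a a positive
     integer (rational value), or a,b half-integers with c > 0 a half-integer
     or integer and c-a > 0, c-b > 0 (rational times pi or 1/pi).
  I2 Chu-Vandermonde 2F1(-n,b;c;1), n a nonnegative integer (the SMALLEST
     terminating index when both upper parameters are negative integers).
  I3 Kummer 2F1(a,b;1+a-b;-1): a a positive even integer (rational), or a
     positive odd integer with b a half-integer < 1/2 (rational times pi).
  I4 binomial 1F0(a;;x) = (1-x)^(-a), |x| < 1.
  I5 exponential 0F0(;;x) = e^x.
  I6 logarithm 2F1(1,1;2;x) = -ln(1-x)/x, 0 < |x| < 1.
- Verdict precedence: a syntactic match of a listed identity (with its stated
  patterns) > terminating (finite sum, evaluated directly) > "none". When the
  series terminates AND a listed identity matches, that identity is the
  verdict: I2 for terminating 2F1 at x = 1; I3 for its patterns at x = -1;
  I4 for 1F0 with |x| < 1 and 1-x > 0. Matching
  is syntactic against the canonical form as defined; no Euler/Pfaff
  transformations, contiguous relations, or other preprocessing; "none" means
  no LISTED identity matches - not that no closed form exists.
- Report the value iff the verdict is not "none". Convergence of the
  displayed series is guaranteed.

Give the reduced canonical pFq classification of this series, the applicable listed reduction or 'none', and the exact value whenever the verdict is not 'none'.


Prefactor 2/3, argument -1: 2F1 with upper {-5/3, 7/2} over lower {37/6}. Verdict: none. A 2F1 with upper {-5/3, 7/2} fits none of I1-I6 at x = -1; the sum runs forever.

Key observation: x = (-1) and the two k-th powers (C = 2/3, x = -1) combine into one argument.
Step ratio: r(k) = (-1) * (k-5/3) (k+7/2) / [(k+37/6) (k+1)] - rational in k. x = (-1); t_0 = 2/3; negate the roots.


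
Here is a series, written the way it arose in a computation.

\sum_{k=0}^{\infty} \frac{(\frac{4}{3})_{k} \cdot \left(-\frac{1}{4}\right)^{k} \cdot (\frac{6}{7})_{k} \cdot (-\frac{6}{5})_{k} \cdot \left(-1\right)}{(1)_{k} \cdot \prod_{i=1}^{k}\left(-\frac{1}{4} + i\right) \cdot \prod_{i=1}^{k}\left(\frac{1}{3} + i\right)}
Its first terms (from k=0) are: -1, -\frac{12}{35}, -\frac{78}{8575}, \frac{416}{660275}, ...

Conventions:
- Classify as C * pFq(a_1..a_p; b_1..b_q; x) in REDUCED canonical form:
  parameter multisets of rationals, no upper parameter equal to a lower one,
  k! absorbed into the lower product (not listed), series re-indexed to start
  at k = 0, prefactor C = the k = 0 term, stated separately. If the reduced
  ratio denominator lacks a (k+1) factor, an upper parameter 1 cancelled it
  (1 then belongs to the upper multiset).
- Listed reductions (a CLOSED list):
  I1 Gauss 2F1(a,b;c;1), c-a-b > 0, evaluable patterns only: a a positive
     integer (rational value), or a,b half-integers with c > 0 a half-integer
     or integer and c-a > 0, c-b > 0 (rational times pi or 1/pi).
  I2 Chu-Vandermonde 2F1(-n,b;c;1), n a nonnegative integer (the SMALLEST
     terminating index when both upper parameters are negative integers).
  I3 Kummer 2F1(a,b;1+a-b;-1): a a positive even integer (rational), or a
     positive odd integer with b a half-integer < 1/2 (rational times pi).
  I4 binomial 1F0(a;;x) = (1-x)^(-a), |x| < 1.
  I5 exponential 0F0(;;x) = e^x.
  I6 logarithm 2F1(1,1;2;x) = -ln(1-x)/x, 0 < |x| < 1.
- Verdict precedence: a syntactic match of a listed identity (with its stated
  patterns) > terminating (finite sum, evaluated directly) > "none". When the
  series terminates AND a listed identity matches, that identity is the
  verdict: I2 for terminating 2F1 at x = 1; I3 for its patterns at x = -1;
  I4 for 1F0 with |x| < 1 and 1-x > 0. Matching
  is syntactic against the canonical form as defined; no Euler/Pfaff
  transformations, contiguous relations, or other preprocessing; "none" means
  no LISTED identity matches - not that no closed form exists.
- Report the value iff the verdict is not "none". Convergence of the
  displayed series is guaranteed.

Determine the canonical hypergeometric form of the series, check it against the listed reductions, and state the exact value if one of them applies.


Classification (C = -1): 2F1 with upper {-\frac{6}{5}, \frac{6}{7}}, lower {\frac{3}{4}}, argument x = -\frac{1}{4}. Verdict: none. Every listed pattern misses the 2F1 form at -\frac{1}{4}, upper {-\frac{6}{5}, \frac{6}{7}}.

First insight: x = -\frac{1}{4} and the lower running product (C = -1) is a rising factorial.
Adjacent-term ratio: r(k) = -\frac{1}{4} * (k-\frac{6}{5}) (k+\frac{6}{7}) / [(k+\frac{3}{4}) (k+1)] ; factor over Q: parameters, x = -\frac{1}{4}, and C = -1.


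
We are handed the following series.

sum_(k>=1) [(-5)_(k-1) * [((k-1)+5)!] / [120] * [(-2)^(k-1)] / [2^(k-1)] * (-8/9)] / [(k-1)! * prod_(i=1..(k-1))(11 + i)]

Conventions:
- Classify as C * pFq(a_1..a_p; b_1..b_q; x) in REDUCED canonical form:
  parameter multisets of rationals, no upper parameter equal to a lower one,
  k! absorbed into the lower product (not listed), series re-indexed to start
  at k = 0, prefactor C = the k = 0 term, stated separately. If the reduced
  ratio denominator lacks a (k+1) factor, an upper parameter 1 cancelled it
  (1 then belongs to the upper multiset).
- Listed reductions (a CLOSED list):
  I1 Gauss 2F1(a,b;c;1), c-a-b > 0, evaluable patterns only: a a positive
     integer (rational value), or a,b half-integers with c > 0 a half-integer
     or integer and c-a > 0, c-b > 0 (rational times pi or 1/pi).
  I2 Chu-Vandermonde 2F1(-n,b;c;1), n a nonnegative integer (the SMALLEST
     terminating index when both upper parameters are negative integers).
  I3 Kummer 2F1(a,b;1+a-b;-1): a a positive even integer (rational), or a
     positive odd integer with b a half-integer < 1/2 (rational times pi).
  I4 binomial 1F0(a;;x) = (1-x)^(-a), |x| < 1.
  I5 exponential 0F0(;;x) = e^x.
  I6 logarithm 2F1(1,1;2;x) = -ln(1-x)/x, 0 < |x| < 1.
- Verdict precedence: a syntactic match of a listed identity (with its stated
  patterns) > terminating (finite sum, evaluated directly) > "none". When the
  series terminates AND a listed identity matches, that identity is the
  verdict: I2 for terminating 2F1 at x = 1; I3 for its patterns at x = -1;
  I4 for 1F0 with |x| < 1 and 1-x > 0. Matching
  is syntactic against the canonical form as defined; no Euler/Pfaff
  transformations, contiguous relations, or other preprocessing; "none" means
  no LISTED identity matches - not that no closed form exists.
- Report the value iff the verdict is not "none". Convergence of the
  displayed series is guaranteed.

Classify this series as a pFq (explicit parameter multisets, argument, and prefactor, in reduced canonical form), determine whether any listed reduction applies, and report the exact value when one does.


Prefactor -8/9, argument -1: 2F1 with upper {-5, 6} over lower {12}. Verdict at x = -1: Kummer (I3) matches (x = -1; c = 12 equals 1+a-b for upper {-5, 6}: listed pattern). Value: -22/3.

The tell: t_0 being -8/9, the two k-th powers (prefactor -8/9) combine into one argument.
Consecutive-term ratio: r(k) = (-1) * (k-5) (k+6) / [(k+12) (k+1)] - poly over poly, x = (-1) from leading terms; C = -8/9 at k = 0.


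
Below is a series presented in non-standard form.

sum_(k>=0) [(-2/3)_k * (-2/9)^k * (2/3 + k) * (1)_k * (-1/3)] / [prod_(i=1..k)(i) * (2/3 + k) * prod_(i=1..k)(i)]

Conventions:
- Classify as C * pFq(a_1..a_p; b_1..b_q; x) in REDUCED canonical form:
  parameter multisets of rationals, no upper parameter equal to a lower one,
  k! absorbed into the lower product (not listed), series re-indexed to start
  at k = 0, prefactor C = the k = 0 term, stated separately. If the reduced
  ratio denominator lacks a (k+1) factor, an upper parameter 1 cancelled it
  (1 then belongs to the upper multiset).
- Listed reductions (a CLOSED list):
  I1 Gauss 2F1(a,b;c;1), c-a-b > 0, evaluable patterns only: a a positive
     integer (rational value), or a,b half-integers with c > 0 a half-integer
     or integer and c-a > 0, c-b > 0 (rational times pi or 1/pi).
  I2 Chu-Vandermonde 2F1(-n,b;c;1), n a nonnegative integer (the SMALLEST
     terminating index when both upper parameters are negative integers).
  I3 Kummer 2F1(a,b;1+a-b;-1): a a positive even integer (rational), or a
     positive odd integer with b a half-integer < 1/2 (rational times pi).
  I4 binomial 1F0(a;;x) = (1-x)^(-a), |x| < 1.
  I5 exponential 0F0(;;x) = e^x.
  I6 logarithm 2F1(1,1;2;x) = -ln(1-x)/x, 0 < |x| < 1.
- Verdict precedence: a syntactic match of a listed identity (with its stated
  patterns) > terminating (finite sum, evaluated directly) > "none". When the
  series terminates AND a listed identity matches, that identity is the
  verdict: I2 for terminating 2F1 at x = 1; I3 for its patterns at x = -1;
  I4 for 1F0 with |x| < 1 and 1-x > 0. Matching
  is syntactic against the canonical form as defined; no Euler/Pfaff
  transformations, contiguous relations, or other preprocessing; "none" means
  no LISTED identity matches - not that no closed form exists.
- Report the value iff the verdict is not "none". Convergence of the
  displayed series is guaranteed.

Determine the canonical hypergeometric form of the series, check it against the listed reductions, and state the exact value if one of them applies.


Prefactor -1/3, argument -2/9: 1F0 with upper {-2/3} over lower {-}. Verdict: binomial (I4) fires (the 1F0 binomial series: exponent 2/3, x = -2/9). Hence: (-1/3) * (11/9)^(2/3).

Structural cue: x = (-2/9) and the product of the first k integers (C = -1/3) is k!.
Adjacent-term ratio: r(k) = (-2/9) * (k-2/3) / [(k+1)] - rational in k, leading ratio (-2/9); with t_0 = -1/3, classification follows.


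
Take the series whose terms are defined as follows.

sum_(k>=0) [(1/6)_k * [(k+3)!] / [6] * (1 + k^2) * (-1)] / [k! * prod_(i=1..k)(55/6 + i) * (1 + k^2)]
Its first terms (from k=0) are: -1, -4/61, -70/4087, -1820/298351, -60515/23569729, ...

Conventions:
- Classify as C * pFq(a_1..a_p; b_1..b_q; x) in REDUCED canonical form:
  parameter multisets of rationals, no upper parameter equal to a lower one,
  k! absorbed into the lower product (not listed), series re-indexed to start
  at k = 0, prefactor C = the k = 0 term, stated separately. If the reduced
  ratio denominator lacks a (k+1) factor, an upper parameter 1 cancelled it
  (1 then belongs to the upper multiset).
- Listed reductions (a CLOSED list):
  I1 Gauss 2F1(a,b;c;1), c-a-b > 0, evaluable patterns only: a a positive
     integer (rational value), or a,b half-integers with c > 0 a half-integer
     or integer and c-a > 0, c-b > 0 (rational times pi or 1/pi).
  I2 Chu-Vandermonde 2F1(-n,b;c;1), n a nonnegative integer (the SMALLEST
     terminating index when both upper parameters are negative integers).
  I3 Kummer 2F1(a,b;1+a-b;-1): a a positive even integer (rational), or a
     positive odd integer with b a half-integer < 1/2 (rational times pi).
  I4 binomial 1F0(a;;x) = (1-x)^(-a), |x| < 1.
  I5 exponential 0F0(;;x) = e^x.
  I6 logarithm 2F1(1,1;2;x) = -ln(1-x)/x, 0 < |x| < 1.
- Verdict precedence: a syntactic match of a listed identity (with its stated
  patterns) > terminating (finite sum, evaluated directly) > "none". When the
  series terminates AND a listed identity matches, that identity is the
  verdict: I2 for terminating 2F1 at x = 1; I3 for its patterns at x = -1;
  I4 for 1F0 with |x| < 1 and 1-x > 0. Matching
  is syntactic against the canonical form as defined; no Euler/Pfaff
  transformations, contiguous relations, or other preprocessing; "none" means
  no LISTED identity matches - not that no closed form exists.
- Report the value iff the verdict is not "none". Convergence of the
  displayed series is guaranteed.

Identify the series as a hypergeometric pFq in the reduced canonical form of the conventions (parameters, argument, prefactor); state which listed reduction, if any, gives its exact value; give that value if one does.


The series (x = 1) is 2F1: upper {1/6, 4}, lower {61/6}, prefactor -1. Verdict at x = 1: the Gauss summation I1 matches (x = 1: the Gamma ratio telescopes since c-a-b = 6 > 0 and a = 4 in Z>0). Hence: -612535/559872.

Structural cue: x = 1 and the lower running product (prefactor -1) is a rising factorial.
Step ratio: r(k) = 1 * (k+1/6) (k+4) / [(k+61/6) (k+1)] ; factor over Q: parameters, x = 1, and C = -1.


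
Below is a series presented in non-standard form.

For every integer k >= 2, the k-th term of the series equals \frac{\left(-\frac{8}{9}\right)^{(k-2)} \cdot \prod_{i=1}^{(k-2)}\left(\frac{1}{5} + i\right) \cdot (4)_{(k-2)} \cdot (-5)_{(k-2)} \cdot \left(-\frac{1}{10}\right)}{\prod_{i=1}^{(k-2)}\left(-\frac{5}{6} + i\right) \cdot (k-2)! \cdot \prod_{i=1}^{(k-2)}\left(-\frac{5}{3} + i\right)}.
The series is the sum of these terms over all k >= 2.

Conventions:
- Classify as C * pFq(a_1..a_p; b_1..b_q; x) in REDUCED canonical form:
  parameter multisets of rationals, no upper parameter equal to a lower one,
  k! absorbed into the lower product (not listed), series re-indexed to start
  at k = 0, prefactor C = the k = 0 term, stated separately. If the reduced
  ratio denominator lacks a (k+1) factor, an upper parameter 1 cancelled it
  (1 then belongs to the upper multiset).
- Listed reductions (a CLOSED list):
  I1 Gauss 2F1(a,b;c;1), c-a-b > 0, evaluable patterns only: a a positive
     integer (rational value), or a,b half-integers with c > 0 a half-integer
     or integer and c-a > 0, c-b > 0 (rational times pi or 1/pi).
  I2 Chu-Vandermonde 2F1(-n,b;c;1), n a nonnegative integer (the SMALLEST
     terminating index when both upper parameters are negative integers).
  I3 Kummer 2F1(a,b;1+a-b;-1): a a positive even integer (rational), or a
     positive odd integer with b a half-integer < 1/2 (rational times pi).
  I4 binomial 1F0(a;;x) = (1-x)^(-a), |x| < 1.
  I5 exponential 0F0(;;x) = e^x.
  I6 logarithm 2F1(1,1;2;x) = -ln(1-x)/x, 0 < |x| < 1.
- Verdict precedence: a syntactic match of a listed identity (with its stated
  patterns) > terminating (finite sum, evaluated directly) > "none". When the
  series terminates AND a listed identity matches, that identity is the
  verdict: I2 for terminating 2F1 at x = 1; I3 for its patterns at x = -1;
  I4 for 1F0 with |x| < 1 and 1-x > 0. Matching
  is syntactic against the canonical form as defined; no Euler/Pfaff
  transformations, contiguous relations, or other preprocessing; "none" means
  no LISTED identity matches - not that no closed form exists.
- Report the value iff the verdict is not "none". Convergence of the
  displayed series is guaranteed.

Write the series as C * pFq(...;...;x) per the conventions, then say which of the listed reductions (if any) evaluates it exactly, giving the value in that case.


This is -\frac{1}{10} * 3F2(-5, \frac{6}{5}, 4; -\frac{2}{3}, \frac{1}{6}; -\frac{8}{9}) in reduced canonical form. Verdict: terminating - upper -5 stops the sum at k = 5; the 6 terms are added exactly. Its exact value is \frac{29914475391187}{1350781250}.

Key step: with t_0 = -\frac{1}{10}, the lower running product (prefactor -1/10) is a rising factorial.
Term ratio: r(k) = -\frac{8}{9} * (k-5) (k+\frac{6}{5}) (k+4) / [(k-\frac{2}{3}) (k+\frac{1}{6}) (k+1)] - rational in k, leading ratio -\frac{8}{9}; with t_0 = -\frac{1}{10}, classification follows.


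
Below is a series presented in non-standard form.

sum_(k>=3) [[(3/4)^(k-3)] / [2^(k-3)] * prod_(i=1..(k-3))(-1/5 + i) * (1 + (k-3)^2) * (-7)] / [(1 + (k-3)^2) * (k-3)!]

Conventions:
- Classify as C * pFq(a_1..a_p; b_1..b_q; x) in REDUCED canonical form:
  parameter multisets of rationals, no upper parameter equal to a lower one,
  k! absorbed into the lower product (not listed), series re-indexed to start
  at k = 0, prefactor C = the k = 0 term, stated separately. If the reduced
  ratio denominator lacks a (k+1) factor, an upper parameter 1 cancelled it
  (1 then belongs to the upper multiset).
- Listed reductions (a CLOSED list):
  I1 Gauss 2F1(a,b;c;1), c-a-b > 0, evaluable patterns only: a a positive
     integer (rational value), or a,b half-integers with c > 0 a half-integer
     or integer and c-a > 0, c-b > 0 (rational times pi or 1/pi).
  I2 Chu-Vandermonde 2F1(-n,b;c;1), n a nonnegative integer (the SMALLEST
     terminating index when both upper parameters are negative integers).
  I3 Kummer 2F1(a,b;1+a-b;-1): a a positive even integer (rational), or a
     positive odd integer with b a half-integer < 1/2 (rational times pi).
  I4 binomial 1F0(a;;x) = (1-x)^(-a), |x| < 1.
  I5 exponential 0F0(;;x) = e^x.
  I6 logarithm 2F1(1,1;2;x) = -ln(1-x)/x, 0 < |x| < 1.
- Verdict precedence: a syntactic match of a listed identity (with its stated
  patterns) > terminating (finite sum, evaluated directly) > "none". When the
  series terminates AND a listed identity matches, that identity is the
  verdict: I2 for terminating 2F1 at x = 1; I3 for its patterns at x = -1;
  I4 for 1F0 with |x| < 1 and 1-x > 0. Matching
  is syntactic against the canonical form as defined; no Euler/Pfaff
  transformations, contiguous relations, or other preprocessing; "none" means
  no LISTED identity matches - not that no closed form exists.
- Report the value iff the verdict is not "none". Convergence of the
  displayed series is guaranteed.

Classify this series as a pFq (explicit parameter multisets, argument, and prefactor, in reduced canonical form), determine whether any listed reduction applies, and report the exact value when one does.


At argument 3/8: a 1F0 with upper {4/5}, lower {-}, scaled by C = -7. Verdict: this is the binomial series (I4) (the 1F0 binomial series: exponent -4/5, x = 3/8). Exact value: (-7) * (5/8)^(-4/5).

Key observation: t_0 being -7, the running product (prefactor -7) telescopes to a rising factorial.
Ratio: r(k) = (3/8) * (k+4/5) / [(k+1)] - poly over poly, x = (3/8) from leading terms; C = -7 at k = 0.


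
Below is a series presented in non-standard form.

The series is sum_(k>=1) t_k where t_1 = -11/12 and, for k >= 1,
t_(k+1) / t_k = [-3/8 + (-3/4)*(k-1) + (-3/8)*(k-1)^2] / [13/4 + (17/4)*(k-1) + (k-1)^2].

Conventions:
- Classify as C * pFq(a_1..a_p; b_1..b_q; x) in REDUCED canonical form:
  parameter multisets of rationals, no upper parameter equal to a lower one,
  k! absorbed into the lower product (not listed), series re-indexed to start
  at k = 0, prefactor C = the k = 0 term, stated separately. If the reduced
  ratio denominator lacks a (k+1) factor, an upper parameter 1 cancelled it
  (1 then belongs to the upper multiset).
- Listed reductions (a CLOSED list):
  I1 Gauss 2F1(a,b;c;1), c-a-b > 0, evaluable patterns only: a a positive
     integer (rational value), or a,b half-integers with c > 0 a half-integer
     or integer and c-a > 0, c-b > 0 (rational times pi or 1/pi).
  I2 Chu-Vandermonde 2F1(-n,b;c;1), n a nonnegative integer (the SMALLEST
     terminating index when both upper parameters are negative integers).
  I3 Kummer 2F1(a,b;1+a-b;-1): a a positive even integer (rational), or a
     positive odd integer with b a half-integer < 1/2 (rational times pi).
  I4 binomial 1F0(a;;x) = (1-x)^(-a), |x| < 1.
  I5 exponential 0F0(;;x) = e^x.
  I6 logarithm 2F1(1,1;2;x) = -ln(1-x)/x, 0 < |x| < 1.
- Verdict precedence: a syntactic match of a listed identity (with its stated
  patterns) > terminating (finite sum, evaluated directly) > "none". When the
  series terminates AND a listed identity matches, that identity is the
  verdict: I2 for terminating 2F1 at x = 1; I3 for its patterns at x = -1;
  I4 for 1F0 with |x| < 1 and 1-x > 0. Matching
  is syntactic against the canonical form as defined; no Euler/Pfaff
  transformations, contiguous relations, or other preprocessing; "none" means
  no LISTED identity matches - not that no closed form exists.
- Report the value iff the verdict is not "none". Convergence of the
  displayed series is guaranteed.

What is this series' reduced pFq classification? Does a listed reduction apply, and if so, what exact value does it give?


First insight: t_0 = -11/12 here, and the expanded ratio factors over Q; prefactor -11/12, roots give parameters.
Step ratio: r(k) = (-3/8) * (k+1) (k+1) / [(k+13/4) (k+1)] - poly over poly, x = (-3/8) from leading terms; C = -11/12 at k = 0.

x = -3/8 here; the reduced form reads 2F1, upper {1, 1}, lower {13/4}, C = -11/12. Verdict: none (x = -3/8): each listed identity misses the multisets {1, 1} ; {13/4}.


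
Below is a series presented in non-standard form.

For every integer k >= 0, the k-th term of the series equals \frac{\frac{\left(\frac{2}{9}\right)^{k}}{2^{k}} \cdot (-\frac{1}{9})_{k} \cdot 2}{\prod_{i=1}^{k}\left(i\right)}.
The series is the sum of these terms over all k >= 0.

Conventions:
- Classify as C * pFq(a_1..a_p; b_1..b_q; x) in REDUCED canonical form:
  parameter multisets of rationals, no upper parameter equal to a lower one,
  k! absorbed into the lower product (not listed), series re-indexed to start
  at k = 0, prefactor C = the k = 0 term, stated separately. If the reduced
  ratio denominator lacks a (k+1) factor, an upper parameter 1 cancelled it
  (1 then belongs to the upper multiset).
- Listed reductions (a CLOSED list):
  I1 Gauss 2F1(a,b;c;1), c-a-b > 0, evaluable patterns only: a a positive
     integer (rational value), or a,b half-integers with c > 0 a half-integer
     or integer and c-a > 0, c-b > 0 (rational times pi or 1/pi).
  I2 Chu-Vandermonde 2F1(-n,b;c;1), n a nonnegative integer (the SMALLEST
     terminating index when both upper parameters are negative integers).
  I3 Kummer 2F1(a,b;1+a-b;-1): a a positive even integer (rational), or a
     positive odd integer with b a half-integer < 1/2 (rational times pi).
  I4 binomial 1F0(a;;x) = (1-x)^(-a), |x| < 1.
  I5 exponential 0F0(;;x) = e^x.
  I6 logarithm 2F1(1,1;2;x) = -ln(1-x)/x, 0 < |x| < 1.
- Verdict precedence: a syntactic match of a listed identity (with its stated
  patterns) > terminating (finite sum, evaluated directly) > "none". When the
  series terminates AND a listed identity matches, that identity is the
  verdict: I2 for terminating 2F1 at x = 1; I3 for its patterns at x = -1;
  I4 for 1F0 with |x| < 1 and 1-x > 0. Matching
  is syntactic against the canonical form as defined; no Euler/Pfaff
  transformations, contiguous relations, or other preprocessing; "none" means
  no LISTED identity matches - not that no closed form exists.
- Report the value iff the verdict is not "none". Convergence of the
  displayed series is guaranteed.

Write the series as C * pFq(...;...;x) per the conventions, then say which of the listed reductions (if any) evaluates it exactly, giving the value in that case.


Classification (C = 2): 1F0 with upper {-\frac{1}{9}}, lower {-}, argument x = \frac{1}{9}. Verdict (x = \frac{1}{9}): the binomial series (I4) applies (the 1F0 binomial series: exponent 1/9, x = \frac{1}{9}). Sum: 2 \cdot \left(\frac{8}{9}\right)^{\frac{1}{9}}.

The tell: from the first term 2: the two k-th powers (prefactor 2) combine into one argument.
Adjacent-term ratio: r(k) = \frac{1}{9} * (k-\frac{1}{9}) / [(k+1)] - rational; roots negated = parameters, x = \frac{1}{9}, C = 2.


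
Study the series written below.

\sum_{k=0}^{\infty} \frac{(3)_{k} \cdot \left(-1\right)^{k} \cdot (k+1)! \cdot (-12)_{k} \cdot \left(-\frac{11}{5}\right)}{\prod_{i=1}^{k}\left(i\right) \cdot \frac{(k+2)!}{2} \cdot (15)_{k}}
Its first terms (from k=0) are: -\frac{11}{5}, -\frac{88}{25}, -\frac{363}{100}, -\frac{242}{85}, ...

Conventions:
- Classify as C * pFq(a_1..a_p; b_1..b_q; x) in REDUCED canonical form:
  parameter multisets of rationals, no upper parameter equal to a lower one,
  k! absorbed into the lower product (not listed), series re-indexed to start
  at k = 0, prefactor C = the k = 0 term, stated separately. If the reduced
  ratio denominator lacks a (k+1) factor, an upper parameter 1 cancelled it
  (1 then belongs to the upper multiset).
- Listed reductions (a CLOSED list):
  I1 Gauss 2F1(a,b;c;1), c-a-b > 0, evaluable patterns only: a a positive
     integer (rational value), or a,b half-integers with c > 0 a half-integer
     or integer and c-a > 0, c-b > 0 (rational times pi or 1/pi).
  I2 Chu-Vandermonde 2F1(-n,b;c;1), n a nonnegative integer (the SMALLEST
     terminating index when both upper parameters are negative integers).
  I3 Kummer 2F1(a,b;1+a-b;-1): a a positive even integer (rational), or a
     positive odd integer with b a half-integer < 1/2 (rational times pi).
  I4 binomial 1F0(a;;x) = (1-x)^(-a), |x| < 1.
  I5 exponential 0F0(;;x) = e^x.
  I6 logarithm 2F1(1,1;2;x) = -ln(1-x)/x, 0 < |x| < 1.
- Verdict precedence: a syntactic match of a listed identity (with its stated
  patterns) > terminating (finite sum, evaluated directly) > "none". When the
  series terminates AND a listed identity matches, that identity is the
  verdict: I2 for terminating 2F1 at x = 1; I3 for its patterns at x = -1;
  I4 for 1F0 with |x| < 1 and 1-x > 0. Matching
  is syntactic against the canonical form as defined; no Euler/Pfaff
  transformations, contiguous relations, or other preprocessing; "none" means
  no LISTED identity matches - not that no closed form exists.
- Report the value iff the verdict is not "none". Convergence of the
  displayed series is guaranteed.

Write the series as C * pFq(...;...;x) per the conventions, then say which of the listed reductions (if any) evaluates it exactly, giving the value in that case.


Canonical form: C = -\frac{11}{5} times 2F1 with upper {-12, 2}, lower {15}, x = -1. Verdict: Kummer (I3) matches (x = -1; c = 15 equals 1+a-b for upper {-12, 2}: listed pattern). Value: -\frac{77}{5}.

Key observation: t_0 being -\frac{11}{5}, the factorial ratio (C = -11/5) (k+a-1)!/(a-1)! is a rising factorial (a)_k.
Term ratio: r(k) = -1 * (k-12) (k+2) / [(k+15) (k+1)] - rational; roots negated = parameters, x = -1, C = -\frac{11}{5}.


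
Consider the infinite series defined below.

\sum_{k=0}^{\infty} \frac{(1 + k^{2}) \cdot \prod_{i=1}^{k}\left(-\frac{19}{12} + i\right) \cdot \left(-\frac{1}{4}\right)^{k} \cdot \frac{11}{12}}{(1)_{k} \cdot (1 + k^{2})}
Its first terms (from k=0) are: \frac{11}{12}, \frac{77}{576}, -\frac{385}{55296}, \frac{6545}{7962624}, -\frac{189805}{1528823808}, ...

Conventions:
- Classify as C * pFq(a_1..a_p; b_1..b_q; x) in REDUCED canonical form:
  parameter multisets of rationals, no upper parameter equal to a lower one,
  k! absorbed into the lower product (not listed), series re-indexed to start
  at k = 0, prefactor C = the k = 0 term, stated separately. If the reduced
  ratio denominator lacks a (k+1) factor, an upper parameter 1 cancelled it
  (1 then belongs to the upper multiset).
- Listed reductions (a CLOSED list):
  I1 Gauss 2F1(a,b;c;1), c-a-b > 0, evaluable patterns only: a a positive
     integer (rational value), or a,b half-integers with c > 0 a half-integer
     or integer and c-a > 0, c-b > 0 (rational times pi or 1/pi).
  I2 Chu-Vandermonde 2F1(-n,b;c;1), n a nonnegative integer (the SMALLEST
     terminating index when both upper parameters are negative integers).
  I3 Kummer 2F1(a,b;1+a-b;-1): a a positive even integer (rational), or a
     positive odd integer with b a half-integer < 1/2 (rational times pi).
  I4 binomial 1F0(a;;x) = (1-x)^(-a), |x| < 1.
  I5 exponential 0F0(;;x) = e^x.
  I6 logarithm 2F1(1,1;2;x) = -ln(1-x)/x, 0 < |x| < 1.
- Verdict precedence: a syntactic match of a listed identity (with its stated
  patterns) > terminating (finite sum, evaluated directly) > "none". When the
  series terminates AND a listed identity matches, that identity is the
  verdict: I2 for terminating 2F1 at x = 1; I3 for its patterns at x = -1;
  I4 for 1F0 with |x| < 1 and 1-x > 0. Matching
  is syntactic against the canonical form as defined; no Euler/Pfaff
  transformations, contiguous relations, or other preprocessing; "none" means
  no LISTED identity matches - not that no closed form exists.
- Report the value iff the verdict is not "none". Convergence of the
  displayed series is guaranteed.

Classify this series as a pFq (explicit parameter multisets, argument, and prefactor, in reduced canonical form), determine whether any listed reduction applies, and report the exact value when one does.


At argument -\frac{1}{4}: a 1F0 with upper {-\frac{7}{12}}, lower {-}, scaled by C = \frac{11}{12}. Verdict: the I4 binomial reduction fires (the 1F0 binomial series: exponent 7/12, x = -\frac{1}{4}). Value: \frac{11}{12} \cdot \left(\frac{5}{4}\right)^{\frac{7}{12}}.

Structural cue: t_0 being \frac{11}{12}, k^2 + 1 divides numerator and denominator alike; prefactor 11/12 after cancelling.
Term ratio: r(k) = -\frac{1}{4} * (k-\frac{7}{12}) / [(k+1)] - rational; roots negated = parameters, x = -\frac{1}{4}, C = \frac{11}{12}.


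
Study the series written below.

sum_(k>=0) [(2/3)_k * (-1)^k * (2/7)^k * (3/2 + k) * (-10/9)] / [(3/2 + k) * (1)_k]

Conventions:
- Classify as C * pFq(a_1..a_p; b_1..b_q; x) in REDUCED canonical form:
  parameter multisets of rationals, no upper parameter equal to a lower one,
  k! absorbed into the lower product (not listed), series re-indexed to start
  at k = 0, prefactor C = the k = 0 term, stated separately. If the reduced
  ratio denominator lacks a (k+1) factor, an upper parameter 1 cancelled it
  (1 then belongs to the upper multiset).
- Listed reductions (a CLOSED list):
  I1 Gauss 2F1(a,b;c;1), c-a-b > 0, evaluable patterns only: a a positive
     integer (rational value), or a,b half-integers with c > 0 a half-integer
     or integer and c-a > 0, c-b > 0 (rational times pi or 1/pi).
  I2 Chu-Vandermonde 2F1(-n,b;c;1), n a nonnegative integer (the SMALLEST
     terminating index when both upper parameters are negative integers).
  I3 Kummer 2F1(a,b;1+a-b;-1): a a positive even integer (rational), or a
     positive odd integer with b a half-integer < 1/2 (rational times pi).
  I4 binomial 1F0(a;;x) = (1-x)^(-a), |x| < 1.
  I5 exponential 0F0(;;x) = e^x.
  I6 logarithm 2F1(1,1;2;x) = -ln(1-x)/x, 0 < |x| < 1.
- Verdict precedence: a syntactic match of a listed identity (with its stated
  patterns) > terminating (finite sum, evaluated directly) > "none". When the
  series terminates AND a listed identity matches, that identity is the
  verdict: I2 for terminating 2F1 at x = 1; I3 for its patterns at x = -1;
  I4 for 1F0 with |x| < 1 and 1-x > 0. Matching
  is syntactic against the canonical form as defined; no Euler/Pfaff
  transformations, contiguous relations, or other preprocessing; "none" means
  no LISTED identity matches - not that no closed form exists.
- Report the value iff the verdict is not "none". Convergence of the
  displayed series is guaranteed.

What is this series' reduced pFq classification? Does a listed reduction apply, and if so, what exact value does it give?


Classification (C = -10/9): 1F0 with upper {2/3}, lower {-}, argument x = -2/7. Verdict: the binomial series (I4) matches (the 1F0 binomial series: exponent -2/3, x = -2/7). Exact value: (-10/9) * (9/7)^(-2/3).

Key step: t_0 being -10/9, (1)_k (C = -10/9, x = -2/7) is k! itself.
Consecutive-term ratio: r(k) = (-2/7) * (k+2/3) / [(k+1)] - rational in k. x = (-2/7); t_0 = -10/9; negate the roots.


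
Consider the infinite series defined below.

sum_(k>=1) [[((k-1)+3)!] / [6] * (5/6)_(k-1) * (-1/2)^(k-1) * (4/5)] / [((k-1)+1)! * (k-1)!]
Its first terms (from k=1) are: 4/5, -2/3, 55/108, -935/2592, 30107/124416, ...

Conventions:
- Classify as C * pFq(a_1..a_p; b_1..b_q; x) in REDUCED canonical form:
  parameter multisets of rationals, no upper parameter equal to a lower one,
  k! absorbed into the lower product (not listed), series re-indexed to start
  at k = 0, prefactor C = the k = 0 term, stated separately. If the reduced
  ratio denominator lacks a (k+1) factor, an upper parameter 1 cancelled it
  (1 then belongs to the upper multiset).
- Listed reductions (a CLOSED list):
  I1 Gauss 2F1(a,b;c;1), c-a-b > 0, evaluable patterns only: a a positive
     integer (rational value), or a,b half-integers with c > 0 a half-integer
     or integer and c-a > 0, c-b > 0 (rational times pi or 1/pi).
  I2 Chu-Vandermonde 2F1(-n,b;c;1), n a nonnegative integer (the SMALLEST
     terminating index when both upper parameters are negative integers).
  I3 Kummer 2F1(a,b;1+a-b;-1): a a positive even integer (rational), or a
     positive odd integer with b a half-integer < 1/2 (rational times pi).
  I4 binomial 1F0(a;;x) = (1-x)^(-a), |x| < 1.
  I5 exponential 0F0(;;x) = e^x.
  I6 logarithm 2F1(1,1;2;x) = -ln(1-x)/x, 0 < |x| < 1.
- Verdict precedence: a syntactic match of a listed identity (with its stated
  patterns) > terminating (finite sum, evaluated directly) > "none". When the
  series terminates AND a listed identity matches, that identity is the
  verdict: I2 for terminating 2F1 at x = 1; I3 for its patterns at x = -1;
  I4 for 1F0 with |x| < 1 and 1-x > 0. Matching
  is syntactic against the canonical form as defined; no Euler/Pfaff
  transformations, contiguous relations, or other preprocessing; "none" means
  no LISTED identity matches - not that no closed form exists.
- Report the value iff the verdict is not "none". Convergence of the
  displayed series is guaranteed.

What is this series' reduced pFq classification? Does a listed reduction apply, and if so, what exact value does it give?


Key step: t_0 = 4/5 here, and the denominator's factorial ratio (C = 4/5, x = -1/2) is a lower Pochhammer.
Ratio: r(k) = (-1/2) * (k+5/6) (k+4) / [(k+2) (k+1)] - rational in k, leading ratio (-1/2); with t_0 = 4/5, classification follows.

Prefactor 4/5, argument -1/2: 2F1 with upper {5/6, 4} over lower {2}. Verdict: none - at argument -1/2 the multisets {5/6, 4} ; {2} match no listed identity.
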